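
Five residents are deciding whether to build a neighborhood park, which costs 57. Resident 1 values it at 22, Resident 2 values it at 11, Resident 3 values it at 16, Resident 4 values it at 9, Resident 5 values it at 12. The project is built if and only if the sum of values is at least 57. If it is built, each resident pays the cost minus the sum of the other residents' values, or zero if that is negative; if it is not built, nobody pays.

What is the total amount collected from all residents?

Total value 70 ≥ cost 57, so it is built.
Resident 1: others sum to 48; max(0, 57 - 48) = 9.
Resident 2: others sum to 59; max(0, 57 - 59) = 0.
Resident 3: others sum to 54; max(0, 57 - 54) = 3.
Resident 4: others sum to 61; max(0, 57 - 61) = 0.
Resident 5: others sum to 58; max(0, 57 - 58) = 0.
Total collected = 9 + 0 + 3 + 0 + 0 = 12.

12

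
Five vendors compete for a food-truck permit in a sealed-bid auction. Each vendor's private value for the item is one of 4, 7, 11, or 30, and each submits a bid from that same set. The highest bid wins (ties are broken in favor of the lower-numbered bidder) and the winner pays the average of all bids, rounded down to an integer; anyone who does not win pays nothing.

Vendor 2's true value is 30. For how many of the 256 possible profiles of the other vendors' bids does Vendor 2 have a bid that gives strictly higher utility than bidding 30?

54

Others bid (4, 4, 4, 4): truth gives 21; bid 7 gives 26 > 21. Violating.
Others bid (4, 4, 4, 7): truth gives 21; bid 7 gives 25 > 21. Violating.
Others bid (4, 4, 4, 11): truth gives 20; bid 11 gives 24 > 20. Violating.
Others bid (4, 4, 7, 4): truth gives 21; bid 7 gives 25 > 21. Violating.
Others bid (4, 4, 4, 30): truth gives 16; no alternative beats it.
Others bid (4, 4, 7, 30): truth gives 15; no alternative beats it.
(Checking all 256 profiles: 54 have a profitable deviation, 202 do not.)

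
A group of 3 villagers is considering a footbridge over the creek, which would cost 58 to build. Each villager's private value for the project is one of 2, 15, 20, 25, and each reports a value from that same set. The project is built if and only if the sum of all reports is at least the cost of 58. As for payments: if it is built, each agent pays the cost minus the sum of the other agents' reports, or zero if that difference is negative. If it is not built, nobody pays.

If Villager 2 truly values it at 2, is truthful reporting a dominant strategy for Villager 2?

Check each profile of the others' reports and compare truth against every alternative report.
Others report (20, 25): truth gives 0, best alternative gives -11.
Others report (25, 20): truth gives 0, best alternative gives -11.
Others report (25, 25): truth gives 0, best alternative gives -6.
Others report (2, 2): truth gives 0, best alternative gives 0.
Others report (2, 15): truth gives 0, best alternative gives 0.
Others report (2, 20): truth gives 0, best alternative gives 0.
(Remaining 10 profiles checked similarly; truth is weakly best in each.)
In every case the truthful report is at least as good as any alternative, so it is a dominant strategy.

Yes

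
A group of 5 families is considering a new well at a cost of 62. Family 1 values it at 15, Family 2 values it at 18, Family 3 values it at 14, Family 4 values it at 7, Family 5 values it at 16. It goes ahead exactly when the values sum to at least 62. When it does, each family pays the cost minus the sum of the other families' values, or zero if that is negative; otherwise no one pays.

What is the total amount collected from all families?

Total value 70 ≥ cost 62, so it is built.
Family 1: others sum to 55; max(0, 62 - 55) = 7.
Family 2: others sum to 52; max(0, 62 - 52) = 10.
Family 3: others sum to 56; max(0, 62 - 56) = 6.
Family 4: others sum to 63; max(0, 62 - 63) = 0.
Family 5: others sum to 54; max(0, 62 - 54) = 8.
Total collected = 7 + 10 + 6 + 0 + 8 = 31.

31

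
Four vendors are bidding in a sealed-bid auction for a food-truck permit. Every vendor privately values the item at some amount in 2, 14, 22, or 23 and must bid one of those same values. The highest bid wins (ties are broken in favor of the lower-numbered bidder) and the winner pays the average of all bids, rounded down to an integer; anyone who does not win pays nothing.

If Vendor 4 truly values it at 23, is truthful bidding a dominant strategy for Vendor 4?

No

Consider the case where Vendor 1 bids 2, Vendor 2 bids 2 and Vendor 3 bids 2.
Truthful bid 23: wins, pays 7, utility 23 - 7 = 16.
Bid 14 instead: wins, pays 5, utility 23 - 5 = 18.
Since 18 > 16, bidding 14 is strictly better here, so truthful bidding is not dominant.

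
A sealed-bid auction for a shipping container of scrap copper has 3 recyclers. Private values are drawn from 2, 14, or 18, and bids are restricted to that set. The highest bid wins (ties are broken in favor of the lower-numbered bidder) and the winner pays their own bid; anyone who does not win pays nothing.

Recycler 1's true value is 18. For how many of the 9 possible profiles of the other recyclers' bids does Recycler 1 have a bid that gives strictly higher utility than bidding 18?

4

Others bid (2, 2): truth gives 0; bid 2 gives 16 > 0. Violating.
Others bid (2, 14): truth gives 0; bid 14 gives 4 > 0. Violating.
Others bid (14, 2): truth gives 0; bid 14 gives 4 > 0. Violating.
Others bid (14, 14): truth gives 0; bid 14 gives 4 > 0. Violating.
Others bid (2, 18): truth gives 0; no alternative beats it.
Others bid (14, 18): truth gives 0; no alternative beats it.
(Checking all 9 profiles: 4 have a profitable deviation, 5 do not.)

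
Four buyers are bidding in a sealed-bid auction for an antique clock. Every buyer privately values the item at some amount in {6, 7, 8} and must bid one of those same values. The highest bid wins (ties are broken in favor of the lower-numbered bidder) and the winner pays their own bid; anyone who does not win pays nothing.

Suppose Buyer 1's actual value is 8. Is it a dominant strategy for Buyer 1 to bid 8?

No

Consider the case where Buyer 2 bids 6, Buyer 3 bids 6 and Buyer 4 bids 6.
Truthful bid 8: wins, pays 8, utility 8 - 8 = 0.
Bid 6 instead: wins, pays 6, utility 8 - 6 = 2.
Since 2 > 0, bidding 6 is strictly better here, so truthful bidding is not dominant.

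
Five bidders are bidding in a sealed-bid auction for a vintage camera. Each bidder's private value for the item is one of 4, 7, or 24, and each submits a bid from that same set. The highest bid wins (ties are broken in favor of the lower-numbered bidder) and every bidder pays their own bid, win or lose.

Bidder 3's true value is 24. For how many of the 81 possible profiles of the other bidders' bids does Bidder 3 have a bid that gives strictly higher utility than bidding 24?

Others bid (4, 4, 4, 4): truth gives 0; bid 7 gives 17 > 0. Violating.
Others bid (4, 4, 4, 7): truth gives 0; bid 7 gives 17 > 0. Violating.
Others bid (4, 4, 7, 4): truth gives 0; bid 7 gives 17 > 0. Violating.
Others bid (4, 4, 7, 7): truth gives 0; bid 7 gives 17 > 0. Violating.
Others bid (4, 4, 4, 24): truth gives 0; no alternative beats it.
Others bid (4, 4, 7, 24): truth gives 0; no alternative beats it.
(Checking all 81 profiles: 49 have a profitable deviation, 32 do not.)

49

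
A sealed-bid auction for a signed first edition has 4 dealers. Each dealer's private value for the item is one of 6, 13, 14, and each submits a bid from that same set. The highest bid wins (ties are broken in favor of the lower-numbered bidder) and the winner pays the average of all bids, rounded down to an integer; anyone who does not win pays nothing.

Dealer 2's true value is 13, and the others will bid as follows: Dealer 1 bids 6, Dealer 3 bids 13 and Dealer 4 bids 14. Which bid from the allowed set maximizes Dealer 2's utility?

Bid 6: loses, pays 0, utility 0.
Bid 13: loses, pays 0, utility 0.
Bid 14: wins, pays 11, utility 13 - 11 = 2.
The best choice is 14 with utility 2.

14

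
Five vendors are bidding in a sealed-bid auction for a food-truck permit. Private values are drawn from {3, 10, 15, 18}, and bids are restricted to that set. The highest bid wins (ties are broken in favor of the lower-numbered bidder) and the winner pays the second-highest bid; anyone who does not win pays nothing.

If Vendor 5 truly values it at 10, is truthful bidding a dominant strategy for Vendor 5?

Yes

Check each profile of the others' bids and compare truth against every alternative bid.
Others bid (3, 3, 3, 3): truth gives 7, best alternative gives 7.
Others bid (3, 3, 3, 10): truth gives 0, best alternative gives 0.
Others bid (3, 3, 3, 15): truth gives 0, best alternative gives 0.
Others bid (3, 3, 3, 18): truth gives 0, best alternative gives 0.
Others bid (3, 3, 10, 3): truth gives 0, best alternative gives 0.
Others bid (3, 3, 10, 10): truth gives 0, best alternative gives 0.
(Remaining 250 profiles checked similarly; truth is weakly best in each.)
In every case the truthful bid is at least as good as any alternative, so it is a dominant strategy.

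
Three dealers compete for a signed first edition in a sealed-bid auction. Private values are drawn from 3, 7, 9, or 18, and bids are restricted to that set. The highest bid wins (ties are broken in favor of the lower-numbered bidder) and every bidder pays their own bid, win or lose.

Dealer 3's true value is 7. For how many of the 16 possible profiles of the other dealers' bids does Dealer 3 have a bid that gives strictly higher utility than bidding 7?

15

Others bid (3, 7): truth gives -7; bid 9 gives -2 > -7. Violating.
Others bid (3, 9): truth gives -7; bid 3 gives -3 > -7. Violating.
Others bid (3, 18): truth gives -7; bid 3 gives -3 > -7. Violating.
Others bid (7, 3): truth gives -7; bid 9 gives -2 > -7. Violating.
Others bid (3, 3): truth gives 0; no alternative beats it.
(Checking all 16 profiles: 15 have a profitable deviation, 1 does not.)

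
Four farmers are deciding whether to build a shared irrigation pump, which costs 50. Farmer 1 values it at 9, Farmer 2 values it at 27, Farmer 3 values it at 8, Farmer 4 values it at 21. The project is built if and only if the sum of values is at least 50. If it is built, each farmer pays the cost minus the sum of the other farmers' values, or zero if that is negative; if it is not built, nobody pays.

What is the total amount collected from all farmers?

Total value 65 ≥ cost 50, so it is built.
Farmer 1: others sum to 56; max(0, 50 - 56) = 0.
Farmer 2: others sum to 38; max(0, 50 - 38) = 12.
Farmer 3: others sum to 57; max(0, 50 - 57) = 0.
Farmer 4: others sum to 44; max(0, 50 - 44) = 6.
Total collected = 0 + 12 + 0 + 6 = 18.

18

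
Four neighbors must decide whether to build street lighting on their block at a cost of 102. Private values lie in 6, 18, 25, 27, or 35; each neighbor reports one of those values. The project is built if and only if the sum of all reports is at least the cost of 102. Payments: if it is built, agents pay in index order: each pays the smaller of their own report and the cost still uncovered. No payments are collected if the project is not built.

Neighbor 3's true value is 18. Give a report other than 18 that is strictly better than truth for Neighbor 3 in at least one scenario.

6

Suppose Neighbor 1 reports 27, Neighbor 2 reports 35 and Neighbor 4 reports 35.
Report 18: project built, pays 18, utility 18 - 18 = 0.
Report 6: project built, pays 6, utility 18 - 6 = 12.
So reporting 6 beats truth here (12 > 0).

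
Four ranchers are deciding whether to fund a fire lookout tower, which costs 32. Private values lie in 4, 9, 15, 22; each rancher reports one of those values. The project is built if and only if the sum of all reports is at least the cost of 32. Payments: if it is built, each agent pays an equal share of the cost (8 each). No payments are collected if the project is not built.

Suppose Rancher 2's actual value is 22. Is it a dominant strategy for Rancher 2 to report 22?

Check each profile of the others' reports and compare truth against every alternative report.
Others report (4, 4, 4): truth gives 14, best alternative gives 0.
Others report (4, 4, 9): truth gives 14, best alternative gives 14.
Others report (4, 4, 15): truth gives 14, best alternative gives 14.
Others report (4, 4, 22): truth gives 14, best alternative gives 14.
Others report (4, 9, 4): truth gives 14, best alternative gives 14.
Others report (4, 9, 9): truth gives 14, best alternative gives 14.
(Remaining 58 profiles checked similarly; truth is weakly best in each.)
In every case the truthful report is at least as good as any alternative, so it is a dominant strategy.

Yes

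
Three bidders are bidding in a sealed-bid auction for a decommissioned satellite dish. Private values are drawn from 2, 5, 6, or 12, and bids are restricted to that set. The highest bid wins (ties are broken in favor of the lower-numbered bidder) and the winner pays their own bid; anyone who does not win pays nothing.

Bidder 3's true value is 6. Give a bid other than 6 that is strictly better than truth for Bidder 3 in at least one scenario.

Suppose Bidder 1 bids 2 and Bidder 2 bids 2.
Bid 6: wins, pays 6, utility 6 - 6 = 0.
Bid 5: wins, pays 5, utility 6 - 5 = 1.
So bidding 5 beats truth here (1 > 0).

5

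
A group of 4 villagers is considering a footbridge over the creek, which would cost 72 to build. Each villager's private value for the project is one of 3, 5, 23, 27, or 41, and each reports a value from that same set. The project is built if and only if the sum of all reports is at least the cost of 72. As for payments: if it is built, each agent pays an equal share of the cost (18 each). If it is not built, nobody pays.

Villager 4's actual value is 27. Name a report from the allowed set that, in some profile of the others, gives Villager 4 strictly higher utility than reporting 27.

Suppose Villager 1 reports 3, Villager 2 reports 3 and Villager 3 reports 27.
Report 27: project not built, utility 0.
Report 41: project built, pays 18, utility 27 - 18 = 9.
So reporting 41 beats truth here (9 > 0).

41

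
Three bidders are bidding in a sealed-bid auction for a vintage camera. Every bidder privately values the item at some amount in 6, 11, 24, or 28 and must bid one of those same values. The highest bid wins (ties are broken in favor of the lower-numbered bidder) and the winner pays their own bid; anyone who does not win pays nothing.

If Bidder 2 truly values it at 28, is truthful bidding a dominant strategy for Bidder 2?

Consider the case where Bidder 1 bids 6 and Bidder 3 bids 6.
Truthful bid 28: wins, pays 28, utility 28 - 28 = 0.
Bid 11 instead: wins, pays 11, utility 28 - 11 = 17.
Since 17 > 0, bidding 11 is strictly better here, so truthful bidding is not dominant.

No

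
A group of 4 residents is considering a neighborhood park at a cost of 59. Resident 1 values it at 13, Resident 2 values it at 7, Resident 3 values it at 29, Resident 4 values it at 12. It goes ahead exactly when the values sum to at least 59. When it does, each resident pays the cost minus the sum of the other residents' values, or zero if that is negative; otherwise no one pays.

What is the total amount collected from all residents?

Total value 61 ≥ cost 59, so it is built.
Resident 1: others sum to 48; max(0, 59 - 48) = 11.
Resident 2: others sum to 54; max(0, 59 - 54) = 5.
Resident 3: others sum to 32; max(0, 59 - 32) = 27.
Resident 4: others sum to 49; max(0, 59 - 49) = 10.
Total collected = 11 + 5 + 27 + 10 = 53.

53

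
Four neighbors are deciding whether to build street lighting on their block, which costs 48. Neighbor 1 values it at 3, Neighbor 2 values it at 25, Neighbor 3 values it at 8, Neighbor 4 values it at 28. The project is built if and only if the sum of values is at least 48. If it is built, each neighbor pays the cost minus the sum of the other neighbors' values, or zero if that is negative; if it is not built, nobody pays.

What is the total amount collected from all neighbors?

Total value 64 ≥ cost 48, so it is built.
Neighbor 1: others sum to 61; max(0, 48 - 61) = 0.
Neighbor 2: others sum to 39; max(0, 48 - 39) = 9.
Neighbor 3: others sum to 56; max(0, 48 - 56) = 0.
Neighbor 4: others sum to 36; max(0, 48 - 36) = 12.
Total collected = 0 + 9 + 0 + 12 = 21.

21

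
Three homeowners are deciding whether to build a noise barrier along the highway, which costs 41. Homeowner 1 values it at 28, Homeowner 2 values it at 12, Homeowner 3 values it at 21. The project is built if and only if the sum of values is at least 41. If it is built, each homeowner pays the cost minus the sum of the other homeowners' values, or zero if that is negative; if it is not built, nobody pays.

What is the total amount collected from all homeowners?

9

Total value 61 ≥ cost 41, so it is built.
Homeowner 1: others sum to 33; max(0, 41 - 33) = 8.
Homeowner 2: others sum to 49; max(0, 41 - 49) = 0.
Homeowner 3: others sum to 40; max(0, 41 - 40) = 1.
Total collected = 8 + 0 + 1 = 9.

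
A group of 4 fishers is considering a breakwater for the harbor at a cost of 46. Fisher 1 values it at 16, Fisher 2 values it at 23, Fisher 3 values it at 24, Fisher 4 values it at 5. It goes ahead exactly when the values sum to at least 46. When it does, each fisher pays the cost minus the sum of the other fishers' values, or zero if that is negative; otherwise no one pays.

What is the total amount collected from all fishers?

3

Total value 68 ≥ cost 46, so it is built.
Fisher 1: others sum to 52; max(0, 46 - 52) = 0.
Fisher 2: others sum to 45; max(0, 46 - 45) = 1.
Fisher 3: others sum to 44; max(0, 46 - 44) = 2.
Fisher 4: others sum to 63; max(0, 46 - 63) = 0.
Total collected = 0 + 1 + 2 + 0 = 3.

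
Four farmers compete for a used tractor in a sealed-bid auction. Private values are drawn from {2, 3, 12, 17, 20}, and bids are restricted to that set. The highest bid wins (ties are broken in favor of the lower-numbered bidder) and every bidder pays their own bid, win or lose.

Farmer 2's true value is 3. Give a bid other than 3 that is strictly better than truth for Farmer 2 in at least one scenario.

Suppose Farmer 1 bids 2, Farmer 3 bids 2 and Farmer 4 bids 12.
Bid 3: loses but pays 3, utility -3.
Bid 2: loses but pays 2, utility -2.
So bidding 2 beats truth here (-2 > -3).

2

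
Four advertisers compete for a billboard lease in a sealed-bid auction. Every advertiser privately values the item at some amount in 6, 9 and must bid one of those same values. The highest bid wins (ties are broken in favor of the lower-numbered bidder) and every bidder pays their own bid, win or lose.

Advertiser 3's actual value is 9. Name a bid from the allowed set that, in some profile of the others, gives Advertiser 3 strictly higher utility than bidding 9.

6

Suppose Advertiser 1 bids 6, Advertiser 2 bids 9 and Advertiser 4 bids 6.
Bid 9: loses but pays 9, utility -9.
Bid 6: loses but pays 6, utility -6.
So bidding 6 beats truth here (-6 > -9).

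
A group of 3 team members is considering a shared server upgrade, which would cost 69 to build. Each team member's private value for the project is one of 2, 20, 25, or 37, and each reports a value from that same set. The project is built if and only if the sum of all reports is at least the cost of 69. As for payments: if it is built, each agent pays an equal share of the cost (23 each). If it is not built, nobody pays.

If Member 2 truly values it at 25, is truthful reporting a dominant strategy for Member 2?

No

Consider the case where Member 1 reports 2 and Member 3 reports 37.
Truthful report 25: project not built, utility 0.
Report 37 instead: project built, pays 23, utility 25 - 23 = 2.
Since 2 > 0, reporting 37 is strictly better here, so truthful reporting is not dominant.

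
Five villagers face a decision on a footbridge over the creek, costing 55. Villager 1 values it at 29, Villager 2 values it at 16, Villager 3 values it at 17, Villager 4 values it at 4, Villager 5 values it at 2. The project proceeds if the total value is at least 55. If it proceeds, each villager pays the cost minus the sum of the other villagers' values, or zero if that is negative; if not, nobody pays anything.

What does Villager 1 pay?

16

Total value 68 ≥ cost 55, so the project is built.
The other villagers' values sum to 39.
Cost minus that sum is 55 - 39 = 16.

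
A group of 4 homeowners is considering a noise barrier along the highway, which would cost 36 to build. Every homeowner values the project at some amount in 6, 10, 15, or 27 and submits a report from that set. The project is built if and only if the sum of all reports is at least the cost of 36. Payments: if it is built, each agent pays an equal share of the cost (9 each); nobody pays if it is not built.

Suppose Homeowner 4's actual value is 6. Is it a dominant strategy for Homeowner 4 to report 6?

Yes

Check each profile of the others' reports and compare truth against every alternative report.
Others report (6, 6, 15): truth gives 0, best alternative gives -3.
Others report (6, 10, 10): truth gives 0, best alternative gives -3.
Others report (6, 15, 6): truth gives 0, best alternative gives -3.
Others report (10, 6, 10): truth gives 0, best alternative gives -3.
Others report (10, 10, 6): truth gives 0, best alternative gives -3.
Others report (15, 6, 6): truth gives 0, best alternative gives -3.
(Remaining 58 profiles checked similarly; truth is weakly best in each.)
In every case the truthful report is at least as good as any alternative, so it is a dominant strategy.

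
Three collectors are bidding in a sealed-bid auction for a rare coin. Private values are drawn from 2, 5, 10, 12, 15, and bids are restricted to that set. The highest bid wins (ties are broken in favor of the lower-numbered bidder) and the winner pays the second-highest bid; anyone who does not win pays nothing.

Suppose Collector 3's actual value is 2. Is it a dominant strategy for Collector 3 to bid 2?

Check each profile of the others' bids and compare truth against every alternative bid.
Others bid (2, 2): truth gives 0, best alternative gives 0.
Others bid (2, 5): truth gives 0, best alternative gives 0.
Others bid (2, 10): truth gives 0, best alternative gives 0.
Others bid (2, 12): truth gives 0, best alternative gives 0.
Others bid (2, 15): truth gives 0, best alternative gives 0.
Others bid (5, 2): truth gives 0, best alternative gives 0.
(Remaining 19 profiles checked similarly; truth is weakly best in each.)
In every case the truthful bid is at least as good as any alternative, so it is a dominant strategy.

Yes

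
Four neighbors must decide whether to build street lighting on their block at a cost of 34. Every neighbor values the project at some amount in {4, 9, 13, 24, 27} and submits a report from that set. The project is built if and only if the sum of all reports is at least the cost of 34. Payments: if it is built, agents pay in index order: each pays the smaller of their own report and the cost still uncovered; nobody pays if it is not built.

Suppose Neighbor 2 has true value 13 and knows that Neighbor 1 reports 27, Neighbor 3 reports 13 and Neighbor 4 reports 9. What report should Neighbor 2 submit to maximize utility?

4

Report 4: project built, pays 4, utility 13 - 4 = 9.
Report 9: project built, pays 7, utility 13 - 7 = 6.
Report 13: project built, pays 7, utility 13 - 7 = 6.
Report 24: project built, pays 7, utility 13 - 7 = 6.
Report 27: project built, pays 7, utility 13 - 7 = 6.
The best choice is 4 with utility 9.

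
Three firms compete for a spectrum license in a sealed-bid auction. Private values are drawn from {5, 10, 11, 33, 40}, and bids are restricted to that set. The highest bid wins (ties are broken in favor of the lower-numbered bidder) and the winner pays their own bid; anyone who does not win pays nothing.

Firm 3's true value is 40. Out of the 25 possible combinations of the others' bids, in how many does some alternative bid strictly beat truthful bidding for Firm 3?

Others bid (5, 5): truth gives 0; bid 10 gives 30 > 0. Violating.
Others bid (5, 10): truth gives 0; bid 11 gives 29 > 0. Violating.
Others bid (5, 11): truth gives 0; bid 33 gives 7 > 0. Violating.
Others bid (10, 5): truth gives 0; bid 11 gives 29 > 0. Violating.
Others bid (5, 33): truth gives 0; no alternative beats it.
Others bid (5, 40): truth gives 0; no alternative beats it.
(Checking all 25 profiles: 9 have a profitable deviation, 16 do not.)

9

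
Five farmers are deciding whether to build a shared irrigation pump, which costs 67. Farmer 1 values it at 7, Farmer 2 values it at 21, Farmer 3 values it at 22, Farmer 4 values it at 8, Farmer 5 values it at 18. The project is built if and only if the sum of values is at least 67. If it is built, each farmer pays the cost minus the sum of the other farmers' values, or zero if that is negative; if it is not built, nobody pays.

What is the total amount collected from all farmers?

Total value 76 ≥ cost 67, so it is built.
Farmer 1: others sum to 69; max(0, 67 - 69) = 0.
Farmer 2: others sum to 55; max(0, 67 - 55) = 12.
Farmer 3: others sum to 54; max(0, 67 - 54) = 13.
Farmer 4: others sum to 68; max(0, 67 - 68) = 0.
Farmer 5: others sum to 58; max(0, 67 - 58) = 9.
Total collected = 0 + 12 + 13 + 0 + 9 = 34.

34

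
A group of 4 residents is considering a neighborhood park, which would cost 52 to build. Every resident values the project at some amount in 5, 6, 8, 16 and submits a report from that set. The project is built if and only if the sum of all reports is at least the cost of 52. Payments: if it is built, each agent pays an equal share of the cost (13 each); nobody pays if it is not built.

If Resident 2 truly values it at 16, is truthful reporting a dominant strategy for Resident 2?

Yes

Check each profile of the others' reports and compare truth against every alternative report.
Others report (5, 16, 16): truth gives 3, best alternative gives 0.
Others report (6, 16, 16): truth gives 3, best alternative gives 0.
Others report (8, 16, 16): truth gives 3, best alternative gives 0.
Others report (16, 5, 16): truth gives 3, best alternative gives 0.
Others report (16, 6, 16): truth gives 3, best alternative gives 0.
Others report (16, 8, 16): truth gives 3, best alternative gives 0.
(Remaining 58 profiles checked similarly; truth is weakly best in each.)
In every case the truthful report is at least as good as any alternative, so it is a dominant strategy.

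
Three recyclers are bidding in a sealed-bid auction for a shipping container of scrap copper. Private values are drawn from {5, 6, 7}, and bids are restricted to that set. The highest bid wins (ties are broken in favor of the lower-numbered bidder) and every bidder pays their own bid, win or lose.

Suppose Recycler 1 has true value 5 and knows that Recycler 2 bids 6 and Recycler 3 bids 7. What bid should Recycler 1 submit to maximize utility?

Bid 5: loses but pays 5, utility -5.
Bid 6: loses but pays 6, utility -6.
Bid 7: wins, pays 7, utility 5 - 7 = -2.
The best choice is 7 with utility -2.

7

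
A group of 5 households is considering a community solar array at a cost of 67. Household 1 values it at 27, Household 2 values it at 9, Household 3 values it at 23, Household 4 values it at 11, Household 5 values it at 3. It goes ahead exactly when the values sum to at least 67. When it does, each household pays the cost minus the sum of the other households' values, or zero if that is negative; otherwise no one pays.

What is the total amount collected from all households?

Total value 73 ≥ cost 67, so it is built.
Household 1: others sum to 46; max(0, 67 - 46) = 21.
Household 2: others sum to 64; max(0, 67 - 64) = 3.
Household 3: others sum to 50; max(0, 67 - 50) = 17.
Household 4: others sum to 62; max(0, 67 - 62) = 5.
Household 5: others sum to 70; max(0, 67 - 70) = 0.
Total collected = 21 + 3 + 17 + 5 + 0 = 46.

46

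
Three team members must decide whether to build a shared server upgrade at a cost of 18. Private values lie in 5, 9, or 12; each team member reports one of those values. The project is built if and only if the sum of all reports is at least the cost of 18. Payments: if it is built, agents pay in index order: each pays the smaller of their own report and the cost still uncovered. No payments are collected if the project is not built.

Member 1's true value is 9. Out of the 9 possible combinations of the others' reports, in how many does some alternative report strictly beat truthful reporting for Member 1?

8

Others report (5, 9): truth gives 0; report 5 gives 4 > 0. Violating.
Others report (5, 12): truth gives 0; report 5 gives 4 > 0. Violating.
Others report (9, 5): truth gives 0; report 5 gives 4 > 0. Violating.
Others report (9, 9): truth gives 0; report 5 gives 4 > 0. Violating.
Others report (5, 5): truth gives 0; no alternative beats it.
(Checking all 9 profiles: 8 have a profitable deviation, 1 does not.)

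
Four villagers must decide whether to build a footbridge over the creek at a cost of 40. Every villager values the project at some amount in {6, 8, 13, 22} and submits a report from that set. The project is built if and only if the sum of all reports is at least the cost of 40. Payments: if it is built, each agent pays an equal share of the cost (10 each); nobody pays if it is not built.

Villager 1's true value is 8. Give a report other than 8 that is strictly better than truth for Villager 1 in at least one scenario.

6

Suppose Villager 2 reports 6, Villager 3 reports 13 and Villager 4 reports 13.
Report 8: project built, pays 10, utility 8 - 10 = -2.
Report 6: project not built, utility 0.
So reporting 6 beats truth here (0 > -2).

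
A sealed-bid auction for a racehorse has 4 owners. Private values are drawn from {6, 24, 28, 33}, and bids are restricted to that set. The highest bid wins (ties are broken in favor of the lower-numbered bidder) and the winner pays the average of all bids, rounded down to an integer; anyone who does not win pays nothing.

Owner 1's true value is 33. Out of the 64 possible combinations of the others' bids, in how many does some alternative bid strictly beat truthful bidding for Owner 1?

Others bid (6, 6, 6): truth gives 21; bid 6 gives 27 > 21. Violating.
Others bid (6, 6, 24): truth gives 16; bid 24 gives 18 > 16. Violating.
Others bid (6, 6, 28): truth gives 15; bid 28 gives 16 > 15. Violating.
Others bid (6, 24, 6): truth gives 16; bid 24 gives 18 > 16. Violating.
Others bid (6, 6, 33): truth gives 14; no alternative beats it.
Others bid (6, 24, 33): truth gives 9; no alternative beats it.
(Checking all 64 profiles: 27 have a profitable deviation, 37 do not.)

27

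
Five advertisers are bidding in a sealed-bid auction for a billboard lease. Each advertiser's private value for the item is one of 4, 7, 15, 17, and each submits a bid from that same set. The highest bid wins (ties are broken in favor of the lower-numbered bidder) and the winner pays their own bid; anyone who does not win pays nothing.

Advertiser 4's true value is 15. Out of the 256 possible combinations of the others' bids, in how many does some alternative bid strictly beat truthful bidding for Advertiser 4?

2

Others bid (4, 4, 4, 4): truth gives 0; bid 7 gives 8 > 0. Violating.
Others bid (4, 4, 4, 7): truth gives 0; bid 7 gives 8 > 0. Violating.
Others bid (4, 4, 4, 15): truth gives 0; no alternative beats it.
Others bid (4, 4, 4, 17): truth gives 0; no alternative beats it.
(Checking all 256 profiles: 2 have a profitable deviation, 254 do not.)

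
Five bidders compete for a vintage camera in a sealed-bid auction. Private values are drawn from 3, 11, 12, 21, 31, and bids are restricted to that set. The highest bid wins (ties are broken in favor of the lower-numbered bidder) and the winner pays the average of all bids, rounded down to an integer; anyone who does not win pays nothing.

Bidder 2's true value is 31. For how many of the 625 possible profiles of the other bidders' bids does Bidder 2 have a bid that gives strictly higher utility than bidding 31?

Others bid (3, 3, 3, 3): truth gives 23; bid 11 gives 27 > 23. Violating.
Others bid (3, 3, 3, 11): truth gives 21; bid 11 gives 25 > 21. Violating.
Others bid (3, 3, 3, 12): truth gives 21; bid 12 gives 25 > 21. Violating.
Others bid (3, 3, 3, 21): truth gives 19; bid 21 gives 21 > 19. Violating.
Others bid (3, 3, 3, 31): truth gives 17; no alternative beats it.
Others bid (3, 3, 11, 31): truth gives 16; no alternative beats it.
(Checking all 625 profiles: 192 have a profitable deviation, 433 do not.)

192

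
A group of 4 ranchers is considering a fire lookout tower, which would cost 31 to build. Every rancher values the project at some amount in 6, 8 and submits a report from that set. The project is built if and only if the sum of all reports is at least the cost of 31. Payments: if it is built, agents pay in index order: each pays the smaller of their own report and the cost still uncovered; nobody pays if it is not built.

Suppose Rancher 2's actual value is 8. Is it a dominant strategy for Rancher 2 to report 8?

Yes

Check each profile of the others' reports and compare truth against every alternative report.
Others report (6, 6, 6): truth gives 0, best alternative gives 0.
Others report (6, 6, 8): truth gives 0, best alternative gives 0.
Others report (6, 8, 6): truth gives 0, best alternative gives 0.
Others report (6, 8, 8): truth gives 0, best alternative gives 0.
Others report (8, 6, 6): truth gives 0, best alternative gives 0.
Others report (8, 6, 8): truth gives 0, best alternative gives 0.
(Remaining 2 profiles checked similarly; truth is weakly best in each.)
In every case the truthful report is at least as good as any alternative, so it is a dominant strategy.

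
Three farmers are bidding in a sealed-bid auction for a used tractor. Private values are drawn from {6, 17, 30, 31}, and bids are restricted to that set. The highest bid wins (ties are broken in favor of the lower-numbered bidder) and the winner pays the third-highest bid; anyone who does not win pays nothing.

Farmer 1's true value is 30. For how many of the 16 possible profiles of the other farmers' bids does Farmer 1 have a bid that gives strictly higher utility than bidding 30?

Others bid (6, 31): truth gives 0; bid 31 gives 24 > 0. Violating.
Others bid (17, 31): truth gives 0; bid 31 gives 13 > 0. Violating.
Others bid (31, 6): truth gives 0; bid 31 gives 24 > 0. Violating.
Others bid (31, 17): truth gives 0; bid 31 gives 13 > 0. Violating.
Others bid (6, 6): truth gives 24; no alternative beats it.
Others bid (6, 17): truth gives 24; no alternative beats it.
(Checking all 16 profiles: 4 have a profitable deviation, 12 do not.)

4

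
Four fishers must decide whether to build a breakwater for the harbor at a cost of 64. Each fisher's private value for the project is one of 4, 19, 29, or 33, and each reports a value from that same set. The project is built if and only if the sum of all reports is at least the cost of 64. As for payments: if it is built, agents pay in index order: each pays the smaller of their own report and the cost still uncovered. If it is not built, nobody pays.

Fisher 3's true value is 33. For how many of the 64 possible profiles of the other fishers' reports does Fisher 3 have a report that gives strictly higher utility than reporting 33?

Others report (4, 4, 29): truth gives 0; report 29 gives 4 > 0. Violating.
Others report (4, 4, 33): truth gives 0; report 29 gives 4 > 0. Violating.
Others report (4, 19, 19): truth gives 0; report 29 gives 4 > 0. Violating.
Others report (4, 19, 29): truth gives 0; report 19 gives 14 > 0. Violating.
Others report (4, 4, 4): truth gives 0; no alternative beats it.
Others report (4, 4, 19): truth gives 0; no alternative beats it.
(Checking all 64 profiles: 41 have a profitable deviation, 23 do not.)

41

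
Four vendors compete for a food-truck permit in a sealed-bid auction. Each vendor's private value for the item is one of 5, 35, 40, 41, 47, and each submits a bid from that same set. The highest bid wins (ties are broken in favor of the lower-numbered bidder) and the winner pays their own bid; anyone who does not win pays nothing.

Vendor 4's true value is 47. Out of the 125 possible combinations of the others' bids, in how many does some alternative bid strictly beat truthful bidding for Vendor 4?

27

Others bid (5, 5, 5): truth gives 0; bid 35 gives 12 > 0. Violating.
Others bid (5, 5, 35): truth gives 0; bid 40 gives 7 > 0. Violating.
Others bid (5, 5, 40): truth gives 0; bid 41 gives 6 > 0. Violating.
Others bid (5, 35, 5): truth gives 0; bid 40 gives 7 > 0. Violating.
Others bid (5, 5, 41): truth gives 0; no alternative beats it.
Others bid (5, 5, 47): truth gives 0; no alternative beats it.
(Checking all 125 profiles: 27 have a profitable deviation, 98 do not.)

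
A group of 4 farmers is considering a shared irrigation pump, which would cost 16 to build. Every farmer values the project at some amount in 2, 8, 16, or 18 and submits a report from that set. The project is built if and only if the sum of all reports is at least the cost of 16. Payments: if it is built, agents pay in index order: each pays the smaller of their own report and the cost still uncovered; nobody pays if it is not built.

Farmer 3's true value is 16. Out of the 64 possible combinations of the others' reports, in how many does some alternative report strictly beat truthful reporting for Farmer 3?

9

Others report (2, 2, 8): truth gives 4; report 8 gives 8 > 4. Violating.
Others report (2, 2, 16): truth gives 4; report 2 gives 14 > 4. Violating.
Others report (2, 2, 18): truth gives 4; report 2 gives 14 > 4. Violating.
Others report (2, 8, 8): truth gives 10; report 2 gives 14 > 10. Violating.
Others report (2, 2, 2): truth gives 4; no alternative beats it.
Others report (2, 8, 2): truth gives 10; no alternative beats it.
(Checking all 64 profiles: 9 have a profitable deviation, 55 do not.)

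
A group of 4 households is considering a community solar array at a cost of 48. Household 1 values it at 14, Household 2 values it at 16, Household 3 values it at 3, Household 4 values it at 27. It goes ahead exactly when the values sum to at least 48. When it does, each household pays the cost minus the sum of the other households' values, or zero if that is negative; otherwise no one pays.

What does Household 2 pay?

4

Total value 60 ≥ cost 48, so the project is built.
The other households' values sum to 44.
Cost minus that sum is 48 - 44 = 4.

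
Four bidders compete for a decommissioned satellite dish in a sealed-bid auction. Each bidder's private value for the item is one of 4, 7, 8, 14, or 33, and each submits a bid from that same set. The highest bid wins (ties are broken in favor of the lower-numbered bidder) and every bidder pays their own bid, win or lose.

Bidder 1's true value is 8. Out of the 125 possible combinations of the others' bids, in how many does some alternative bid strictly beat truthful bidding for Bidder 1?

Others bid (4, 4, 4): truth gives 0; bid 4 gives 4 > 0. Violating.
Others bid (4, 4, 7): truth gives 0; bid 7 gives 1 > 0. Violating.
Others bid (4, 4, 14): truth gives -8; bid 4 gives -4 > -8. Violating.
Others bid (4, 4, 33): truth gives -8; bid 4 gives -4 > -8. Violating.
Others bid (4, 4, 8): truth gives 0; no alternative beats it.
Others bid (4, 7, 8): truth gives 0; no alternative beats it.
(Checking all 125 profiles: 106 have a profitable deviation, 19 do not.)

106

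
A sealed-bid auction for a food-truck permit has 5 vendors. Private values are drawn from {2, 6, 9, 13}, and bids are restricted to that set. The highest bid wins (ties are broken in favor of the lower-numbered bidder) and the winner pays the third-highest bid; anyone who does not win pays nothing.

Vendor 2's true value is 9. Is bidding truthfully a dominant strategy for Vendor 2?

Consider the case where Vendor 1 bids 2, Vendor 3 bids 2, Vendor 4 bids 2 and Vendor 5 bids 13.
Truthful bid 9: loses, pays 0, utility 0.
Bid 13 instead: wins, pays 2, utility 9 - 2 = 7.
Since 7 > 0, bidding 13 is strictly better here, so truthful bidding is not dominant.

No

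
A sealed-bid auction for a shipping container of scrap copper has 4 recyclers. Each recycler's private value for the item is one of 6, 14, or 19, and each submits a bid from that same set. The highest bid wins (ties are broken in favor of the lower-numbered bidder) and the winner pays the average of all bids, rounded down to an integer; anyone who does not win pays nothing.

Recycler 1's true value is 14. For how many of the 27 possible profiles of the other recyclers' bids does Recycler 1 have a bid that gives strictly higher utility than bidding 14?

Others bid (6, 6, 6): truth gives 6; bid 6 gives 8 > 6. Violating.
Others bid (6, 6, 19): truth gives 0; bid 19 gives 2 > 0. Violating.
Others bid (6, 19, 6): truth gives 0; bid 19 gives 2 > 0. Violating.
Others bid (19, 6, 6): truth gives 0; bid 19 gives 2 > 0. Violating.
Others bid (6, 6, 14): truth gives 4; no alternative beats it.
Others bid (6, 14, 6): truth gives 4; no alternative beats it.
(Checking all 27 profiles: 4 have a profitable deviation, 23 do not.)

4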